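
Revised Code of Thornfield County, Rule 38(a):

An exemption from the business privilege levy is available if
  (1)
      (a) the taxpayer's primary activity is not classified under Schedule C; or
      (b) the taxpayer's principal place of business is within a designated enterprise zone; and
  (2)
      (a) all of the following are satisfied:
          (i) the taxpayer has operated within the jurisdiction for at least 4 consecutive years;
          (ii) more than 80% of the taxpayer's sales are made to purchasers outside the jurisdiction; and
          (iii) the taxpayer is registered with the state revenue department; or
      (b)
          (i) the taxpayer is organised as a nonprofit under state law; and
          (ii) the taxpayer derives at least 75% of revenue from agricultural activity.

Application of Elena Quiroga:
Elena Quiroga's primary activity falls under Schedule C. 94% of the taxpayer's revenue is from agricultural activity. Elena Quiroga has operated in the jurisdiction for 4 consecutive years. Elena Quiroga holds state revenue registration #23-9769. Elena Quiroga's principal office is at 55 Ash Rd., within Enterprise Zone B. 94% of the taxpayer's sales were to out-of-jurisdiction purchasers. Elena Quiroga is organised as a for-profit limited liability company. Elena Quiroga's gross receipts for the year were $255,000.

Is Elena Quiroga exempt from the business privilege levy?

(a) not (Schedule C activity) — not met.
(b) in enterprise zone — satisfied.
(1) = F OR T = true.
(i) ≥ 4 yrs in jurisdiction — holds.
(ii) >80% out-of-jur. sales — holds.
(iii) state-registered — holds.
(a) = T AND T AND T = true.
(i) nonprofit — not satisfied.
(ii) ≥75% agricultural — satisfied.
(b): F AND T → false.
So (2) is satisfied (T OR F).
So Overall is satisfied (T AND T).

Yes — exempt.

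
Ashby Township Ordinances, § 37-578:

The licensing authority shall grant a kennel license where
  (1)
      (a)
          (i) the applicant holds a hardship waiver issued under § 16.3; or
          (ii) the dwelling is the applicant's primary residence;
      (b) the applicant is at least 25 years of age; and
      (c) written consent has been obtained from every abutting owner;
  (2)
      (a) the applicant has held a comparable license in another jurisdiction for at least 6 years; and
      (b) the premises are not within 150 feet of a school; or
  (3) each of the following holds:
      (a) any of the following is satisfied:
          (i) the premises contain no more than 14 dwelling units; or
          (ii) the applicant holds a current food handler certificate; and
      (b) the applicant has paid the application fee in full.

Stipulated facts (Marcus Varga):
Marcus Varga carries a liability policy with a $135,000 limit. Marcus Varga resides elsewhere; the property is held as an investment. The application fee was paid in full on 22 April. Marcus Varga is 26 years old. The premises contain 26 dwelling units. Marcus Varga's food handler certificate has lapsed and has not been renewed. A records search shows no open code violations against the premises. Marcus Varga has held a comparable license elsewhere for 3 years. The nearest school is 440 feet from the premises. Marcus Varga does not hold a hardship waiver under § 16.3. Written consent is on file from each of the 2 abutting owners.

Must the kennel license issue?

No — denied.

(i) hardship waiver — fails.
(ii) primary residence — fails.
(a) = F OR F = false.
(b) age ≥ 25 — met.
(c) all abutters consent — holds.
(1) = F AND T AND T = false.
(a) prior license ≥ 6 yr — fails.
(b) ≥150 ft from school — met.
(2): F AND T → false.
(i) ≤ 14 units — fails.
(ii) food handler cert. — not met.
(a): F OR F → false.
(b) fee paid — satisfied.
So (3) is not satisfied (F AND T).
So Overall is not satisfied (F OR F OR F).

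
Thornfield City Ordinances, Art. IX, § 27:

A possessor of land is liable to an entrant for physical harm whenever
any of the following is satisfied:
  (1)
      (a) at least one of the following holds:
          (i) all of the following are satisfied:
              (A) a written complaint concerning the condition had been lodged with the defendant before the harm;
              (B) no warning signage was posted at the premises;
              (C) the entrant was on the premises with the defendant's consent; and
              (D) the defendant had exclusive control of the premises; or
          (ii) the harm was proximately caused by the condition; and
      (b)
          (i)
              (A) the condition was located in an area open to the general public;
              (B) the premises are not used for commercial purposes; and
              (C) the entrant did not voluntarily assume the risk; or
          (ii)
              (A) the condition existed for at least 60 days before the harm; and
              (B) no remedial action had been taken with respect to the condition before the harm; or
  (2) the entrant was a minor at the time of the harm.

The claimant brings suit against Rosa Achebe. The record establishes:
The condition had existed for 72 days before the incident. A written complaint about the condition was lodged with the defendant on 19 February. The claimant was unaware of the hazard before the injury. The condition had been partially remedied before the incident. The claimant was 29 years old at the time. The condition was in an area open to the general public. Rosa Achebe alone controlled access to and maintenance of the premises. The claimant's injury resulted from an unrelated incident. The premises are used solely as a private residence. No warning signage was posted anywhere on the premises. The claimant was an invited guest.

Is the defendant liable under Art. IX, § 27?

(A) complaint lodged — holds.
(B) no signage posted — satisfied.
(C) consent to enter — satisfied.
(D) exclusive control — holds.
(i): T AND T AND T AND T → true.
(ii) proximate cause — not satisfied.
(a): T OR F → true.
(A) public area — satisfied.
(B) not (commercial use) — satisfied.
(C) no assumed risk — satisfied.
(i): T AND T AND T → true.
(A) condition ≥60 days old — holds.
(B) no remedial action — not satisfied.
(ii): T AND F → false.
So (b) is satisfied (T OR F).
So (1) is satisfied (T AND T).
(2) entrant a minor — not satisfied.
So Overall is satisfied (T OR F).

Yes — liable.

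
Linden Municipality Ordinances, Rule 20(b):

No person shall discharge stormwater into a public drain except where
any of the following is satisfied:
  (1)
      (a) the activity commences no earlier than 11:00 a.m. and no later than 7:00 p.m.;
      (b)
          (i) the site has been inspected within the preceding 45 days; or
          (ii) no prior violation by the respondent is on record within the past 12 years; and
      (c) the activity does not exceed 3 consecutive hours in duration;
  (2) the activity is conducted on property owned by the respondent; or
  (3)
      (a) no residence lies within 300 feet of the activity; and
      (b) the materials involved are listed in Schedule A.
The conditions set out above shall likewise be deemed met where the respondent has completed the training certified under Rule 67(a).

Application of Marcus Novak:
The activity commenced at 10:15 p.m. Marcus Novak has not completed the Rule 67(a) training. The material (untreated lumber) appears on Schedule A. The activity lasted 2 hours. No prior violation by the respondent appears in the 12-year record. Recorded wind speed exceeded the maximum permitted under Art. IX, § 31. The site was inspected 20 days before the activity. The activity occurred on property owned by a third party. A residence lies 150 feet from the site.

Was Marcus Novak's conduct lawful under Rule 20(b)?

No — unlawful.

(a) start within hours — not met.
(i) site inspected — met.
(ii) no prior violation — holds.
So (b) is satisfied (T OR T).
(c) ≤ 3 hrs duration — met.
So (1) is not satisfied (F AND T AND T).
(2) own property — not met.
(a) no residence in 300 ft — fails.
(b) Schedule A material — satisfied.
(3): F AND T → false.
So Overall is not satisfied (F OR F OR F).
Exception (training certified) — not satisfied.
Result: main false OR exception false → false.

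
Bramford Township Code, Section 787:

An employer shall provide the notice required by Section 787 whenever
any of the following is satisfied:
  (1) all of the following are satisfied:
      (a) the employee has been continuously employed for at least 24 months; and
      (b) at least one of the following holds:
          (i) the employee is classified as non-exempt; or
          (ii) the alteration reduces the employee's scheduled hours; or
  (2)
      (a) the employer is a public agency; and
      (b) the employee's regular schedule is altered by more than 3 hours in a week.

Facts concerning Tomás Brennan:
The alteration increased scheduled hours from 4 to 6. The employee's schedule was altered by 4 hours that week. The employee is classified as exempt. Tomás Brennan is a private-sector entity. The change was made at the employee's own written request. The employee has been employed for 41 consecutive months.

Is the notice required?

(a) tenure ≥ 24 mo. — holds.
(i) non-exempt — fails.
(ii) hours reduced — fails.
(b) = F OR F = false.
So (1) is not satisfied (T AND F).
(a) public agency — not met.
(b) schedule shift > 3h — met.
So (2) is not satisfied (F AND T).
Overall = F OR F = false.

No — not required.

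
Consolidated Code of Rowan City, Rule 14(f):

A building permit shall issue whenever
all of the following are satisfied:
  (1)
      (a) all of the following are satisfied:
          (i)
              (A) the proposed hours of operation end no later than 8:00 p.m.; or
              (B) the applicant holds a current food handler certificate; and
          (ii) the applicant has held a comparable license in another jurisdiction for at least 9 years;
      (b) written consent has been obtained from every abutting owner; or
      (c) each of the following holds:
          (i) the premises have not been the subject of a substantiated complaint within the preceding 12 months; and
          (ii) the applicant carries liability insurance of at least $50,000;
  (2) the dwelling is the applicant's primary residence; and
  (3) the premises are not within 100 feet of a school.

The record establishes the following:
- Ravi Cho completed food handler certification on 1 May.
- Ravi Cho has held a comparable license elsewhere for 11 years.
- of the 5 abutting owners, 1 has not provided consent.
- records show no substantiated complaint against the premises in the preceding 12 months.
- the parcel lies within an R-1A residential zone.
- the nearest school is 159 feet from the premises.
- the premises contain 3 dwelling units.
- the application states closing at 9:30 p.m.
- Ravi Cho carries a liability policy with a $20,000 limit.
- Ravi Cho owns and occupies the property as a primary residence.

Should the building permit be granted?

(A) closes by 8 p.m. — fails.
(B) food handler cert. — met.
(i) = F OR T = true.
(ii) prior license ≥ 9 yr — satisfied.
(a) = T AND T = true.
(b) all abutters consent — not met.
(i) no complaint in 12 mo. — met.
(ii) insurance ≥ $50,000 — fails.
(c): T AND F → false.
So (1) is satisfied (T OR F OR F).
(2) primary residence — satisfied.
(3) ≥100 ft from school — satisfied.
So Overall is satisfied (T AND T AND T).

Yes — granted.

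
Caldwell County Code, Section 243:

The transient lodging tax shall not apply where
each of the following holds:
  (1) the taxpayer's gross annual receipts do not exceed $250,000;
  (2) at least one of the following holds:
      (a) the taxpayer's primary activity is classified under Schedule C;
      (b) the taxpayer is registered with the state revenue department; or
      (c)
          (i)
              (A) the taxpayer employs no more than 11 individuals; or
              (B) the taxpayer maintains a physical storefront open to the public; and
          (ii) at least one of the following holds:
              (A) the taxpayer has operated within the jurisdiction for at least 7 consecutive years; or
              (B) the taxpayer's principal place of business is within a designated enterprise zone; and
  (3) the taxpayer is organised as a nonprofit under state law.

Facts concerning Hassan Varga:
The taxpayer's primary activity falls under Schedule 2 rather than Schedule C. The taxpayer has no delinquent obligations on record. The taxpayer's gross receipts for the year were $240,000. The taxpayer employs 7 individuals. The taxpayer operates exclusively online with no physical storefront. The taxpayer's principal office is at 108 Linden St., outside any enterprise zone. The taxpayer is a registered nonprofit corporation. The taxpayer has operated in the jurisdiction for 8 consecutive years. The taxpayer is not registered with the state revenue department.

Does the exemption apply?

Yes — exempt.

(1) receipts ≤ $250,000 — met.
(a) Schedule C activity — not met.
(b) state-registered — not satisfied.
(A) ≤ 11 employees — met.
(B) has storefront — fails.
(i): T OR F → true.
(A) ≥ 7 yrs in jurisdiction — met.
(B) in enterprise zone — not met.
(ii): T OR F → true.
(c): T AND T → true.
(2): F OR F OR T → true.
(3) nonprofit — satisfied.
Overall = T AND T AND T = true.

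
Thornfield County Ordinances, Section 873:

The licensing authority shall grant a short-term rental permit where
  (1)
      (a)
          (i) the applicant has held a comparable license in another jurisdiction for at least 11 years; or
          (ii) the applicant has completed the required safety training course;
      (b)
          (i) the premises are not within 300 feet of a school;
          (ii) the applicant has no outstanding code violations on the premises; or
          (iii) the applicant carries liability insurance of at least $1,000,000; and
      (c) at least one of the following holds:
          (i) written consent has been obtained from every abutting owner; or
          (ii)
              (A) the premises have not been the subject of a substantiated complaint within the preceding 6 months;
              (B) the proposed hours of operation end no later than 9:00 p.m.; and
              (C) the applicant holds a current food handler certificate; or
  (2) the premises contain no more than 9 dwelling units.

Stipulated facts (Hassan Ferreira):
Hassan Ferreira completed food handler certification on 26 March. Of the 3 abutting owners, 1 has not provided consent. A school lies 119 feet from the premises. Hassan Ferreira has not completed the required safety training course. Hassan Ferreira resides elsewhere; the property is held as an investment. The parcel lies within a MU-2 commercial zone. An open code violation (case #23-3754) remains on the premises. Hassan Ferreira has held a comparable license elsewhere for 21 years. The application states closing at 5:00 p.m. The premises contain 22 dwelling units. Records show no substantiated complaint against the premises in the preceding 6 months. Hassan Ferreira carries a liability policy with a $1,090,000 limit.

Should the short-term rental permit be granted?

(i) prior license ≥ 11 yr — holds.
(ii) safety training — fails.
So (a) is satisfied (T OR F).
(i) ≥300 ft from school — not satisfied.
(ii) no code violations — fails.
(iii) insurance ≥ $1,000,000 — met.
So (b) is satisfied (F OR F OR T).
(i) all abutters consent — not satisfied.
(A) no complaint in 6 mo. — holds.
(B) closes by 9 p.m. — met.
(C) food handler cert. — met.
(ii): T AND T AND T → true.
(c) = F OR T = true.
(1) = T AND T AND T = true.
(2) ≤ 9 units — fails.
So Overall is satisfied (T OR F).

Yes — granted.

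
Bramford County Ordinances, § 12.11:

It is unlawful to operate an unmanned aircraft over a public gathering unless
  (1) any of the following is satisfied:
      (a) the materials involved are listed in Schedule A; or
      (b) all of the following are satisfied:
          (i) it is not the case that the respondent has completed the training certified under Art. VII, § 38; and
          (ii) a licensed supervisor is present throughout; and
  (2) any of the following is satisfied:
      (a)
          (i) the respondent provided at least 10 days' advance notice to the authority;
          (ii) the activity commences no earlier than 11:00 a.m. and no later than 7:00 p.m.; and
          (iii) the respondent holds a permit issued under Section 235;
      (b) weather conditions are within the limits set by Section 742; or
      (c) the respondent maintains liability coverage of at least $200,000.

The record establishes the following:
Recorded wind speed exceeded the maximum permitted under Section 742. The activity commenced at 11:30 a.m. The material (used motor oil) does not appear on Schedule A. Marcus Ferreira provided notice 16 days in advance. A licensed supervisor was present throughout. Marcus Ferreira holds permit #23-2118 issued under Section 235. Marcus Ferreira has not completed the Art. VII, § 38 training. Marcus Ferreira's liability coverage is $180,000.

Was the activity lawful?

(a) Schedule A material — not met.
(i) not (training certified) — satisfied.
(ii) supervisor present — holds.
So (b) is satisfied (T AND T).
(1) = F OR T = true.
(i) ≥10 days' notice — met.
(ii) start within hours — satisfied.
(iii) holds permit — holds.
So (a) is satisfied (T AND T AND T).
(b) weather ok — fails.
(c) coverage ≥ $200,000 — not met.
So (2) is satisfied (T OR F OR F).
Overall: T AND T → true.

Yes — lawful.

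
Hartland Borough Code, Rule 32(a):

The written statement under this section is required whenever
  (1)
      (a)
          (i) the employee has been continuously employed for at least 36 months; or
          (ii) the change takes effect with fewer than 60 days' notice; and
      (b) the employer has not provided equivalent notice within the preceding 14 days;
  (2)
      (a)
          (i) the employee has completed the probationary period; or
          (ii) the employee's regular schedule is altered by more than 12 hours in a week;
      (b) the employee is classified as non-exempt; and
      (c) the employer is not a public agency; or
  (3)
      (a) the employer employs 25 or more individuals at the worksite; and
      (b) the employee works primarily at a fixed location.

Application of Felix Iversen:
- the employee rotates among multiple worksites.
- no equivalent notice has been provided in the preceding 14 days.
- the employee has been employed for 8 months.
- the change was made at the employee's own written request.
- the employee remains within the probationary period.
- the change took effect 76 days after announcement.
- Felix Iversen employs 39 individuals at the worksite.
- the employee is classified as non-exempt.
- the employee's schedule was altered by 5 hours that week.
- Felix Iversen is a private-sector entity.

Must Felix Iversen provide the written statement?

No — not required.

(i) tenure ≥ 36 mo. — not met.
(ii) < 60 days' notice — not met.
(a) = F OR F = false.
(b) no recent notice — holds.
(1): F AND T → false.
(i) past probation — not satisfied.
(ii) schedule shift > 12h — not met.
(a) = F OR F = false.
(b) non-exempt — holds.
(c) not (public agency) — holds.
So (2) is not satisfied (F AND T AND T).
(a) ≥ 25 at site — met.
(b) fixed location — not met.
(3) = T AND F = false.
Overall: F OR F OR F → false.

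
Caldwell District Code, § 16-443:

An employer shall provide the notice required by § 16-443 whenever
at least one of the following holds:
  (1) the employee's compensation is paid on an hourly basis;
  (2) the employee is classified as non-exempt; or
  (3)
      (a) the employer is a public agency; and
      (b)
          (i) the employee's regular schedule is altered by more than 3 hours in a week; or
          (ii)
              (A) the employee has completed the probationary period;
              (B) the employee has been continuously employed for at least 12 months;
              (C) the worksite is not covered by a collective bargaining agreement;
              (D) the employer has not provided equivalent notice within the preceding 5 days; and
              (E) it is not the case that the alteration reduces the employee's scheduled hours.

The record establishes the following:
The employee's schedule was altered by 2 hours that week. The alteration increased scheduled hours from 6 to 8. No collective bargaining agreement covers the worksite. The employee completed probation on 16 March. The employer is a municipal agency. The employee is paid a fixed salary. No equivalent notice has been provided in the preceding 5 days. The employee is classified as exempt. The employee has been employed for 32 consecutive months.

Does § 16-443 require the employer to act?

Yes — required.

(1) hourly-paid — fails.
(2) non-exempt — fails.
(a) public agency — holds.
(i) schedule shift > 3h — not satisfied.
(A) past probation — met.
(B) tenure ≥ 12 mo. — satisfied.
(C) no CBA — holds.
(D) no recent notice — satisfied.
(E) not (hours reduced) — satisfied.
So (ii) is satisfied (T AND T AND T AND T AND T).
(b): F OR T → true.
(3) = T AND T = true.
So Overall is satisfied (F OR F OR T).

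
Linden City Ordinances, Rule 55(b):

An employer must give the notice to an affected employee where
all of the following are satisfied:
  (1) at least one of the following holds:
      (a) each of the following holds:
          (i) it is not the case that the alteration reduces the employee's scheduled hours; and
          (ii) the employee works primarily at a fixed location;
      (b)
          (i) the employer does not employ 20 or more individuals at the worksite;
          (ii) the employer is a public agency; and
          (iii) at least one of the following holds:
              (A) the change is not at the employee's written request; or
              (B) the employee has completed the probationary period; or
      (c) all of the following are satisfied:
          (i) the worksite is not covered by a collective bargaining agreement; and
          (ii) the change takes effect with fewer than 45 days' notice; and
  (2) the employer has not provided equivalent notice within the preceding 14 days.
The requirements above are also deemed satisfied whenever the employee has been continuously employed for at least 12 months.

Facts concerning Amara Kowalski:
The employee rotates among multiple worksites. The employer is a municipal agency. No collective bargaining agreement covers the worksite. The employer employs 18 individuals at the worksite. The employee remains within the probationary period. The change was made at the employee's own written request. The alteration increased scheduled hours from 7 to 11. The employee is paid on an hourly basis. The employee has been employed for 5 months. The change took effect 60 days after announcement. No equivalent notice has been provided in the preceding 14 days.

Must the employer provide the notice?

No — not required.

(i) not (hours reduced) — met.
(ii) fixed location — not met.
(a) = T AND F = false.
(i) not (≥ 20 at site) — holds.
(ii) public agency — holds.
(A) not employee-requested — not satisfied.
(B) past probation — not satisfied.
(iii): F OR F → false.
(b): T AND T AND F → false.
(i) no CBA — satisfied.
(ii) < 45 days' notice — not met.
So (c) is not satisfied (T AND F).
(1): F OR F OR F → false.
(2) no recent notice — holds.
Overall: F AND T → false.
Exception (tenure ≥ 12 mo.) — not satisfied.
Result: main false OR exception false → false.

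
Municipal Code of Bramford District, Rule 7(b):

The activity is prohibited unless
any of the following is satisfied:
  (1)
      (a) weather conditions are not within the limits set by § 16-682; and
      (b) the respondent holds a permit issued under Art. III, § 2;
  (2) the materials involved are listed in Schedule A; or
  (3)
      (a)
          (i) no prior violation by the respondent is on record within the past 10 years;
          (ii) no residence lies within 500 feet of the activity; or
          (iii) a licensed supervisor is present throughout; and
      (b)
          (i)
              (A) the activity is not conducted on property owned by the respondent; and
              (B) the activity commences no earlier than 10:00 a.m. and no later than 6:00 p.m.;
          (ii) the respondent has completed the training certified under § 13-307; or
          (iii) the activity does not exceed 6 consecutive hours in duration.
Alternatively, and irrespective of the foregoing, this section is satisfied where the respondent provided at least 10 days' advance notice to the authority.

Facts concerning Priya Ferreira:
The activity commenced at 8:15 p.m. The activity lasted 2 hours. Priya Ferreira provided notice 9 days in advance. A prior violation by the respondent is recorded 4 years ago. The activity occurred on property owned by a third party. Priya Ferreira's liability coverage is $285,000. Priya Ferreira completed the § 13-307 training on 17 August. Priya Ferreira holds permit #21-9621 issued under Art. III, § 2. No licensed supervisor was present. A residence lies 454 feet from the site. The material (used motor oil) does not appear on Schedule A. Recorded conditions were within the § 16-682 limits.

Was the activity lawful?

No — unlawful.

(a) not (weather ok) — fails.
(b) holds permit — holds.
(1): F AND T → false.
(2) Schedule A material — not satisfied.
(i) no prior violation — not satisfied.
(ii) no residence in 500 ft — fails.
(iii) supervisor present — fails.
So (a) is not satisfied (F OR F OR F).
(A) not (own property) — met.
(B) start within hours — not met.
So (i) is not satisfied (T AND F).
(ii) training certified — holds.
(iii) ≤ 6 hrs duration — met.
(b): F OR T OR T → true.
(3): F AND T → false.
Overall = F OR F OR F = false.
Exception (≥10 days' notice) — not satisfied.
Result: main false OR exception false → false.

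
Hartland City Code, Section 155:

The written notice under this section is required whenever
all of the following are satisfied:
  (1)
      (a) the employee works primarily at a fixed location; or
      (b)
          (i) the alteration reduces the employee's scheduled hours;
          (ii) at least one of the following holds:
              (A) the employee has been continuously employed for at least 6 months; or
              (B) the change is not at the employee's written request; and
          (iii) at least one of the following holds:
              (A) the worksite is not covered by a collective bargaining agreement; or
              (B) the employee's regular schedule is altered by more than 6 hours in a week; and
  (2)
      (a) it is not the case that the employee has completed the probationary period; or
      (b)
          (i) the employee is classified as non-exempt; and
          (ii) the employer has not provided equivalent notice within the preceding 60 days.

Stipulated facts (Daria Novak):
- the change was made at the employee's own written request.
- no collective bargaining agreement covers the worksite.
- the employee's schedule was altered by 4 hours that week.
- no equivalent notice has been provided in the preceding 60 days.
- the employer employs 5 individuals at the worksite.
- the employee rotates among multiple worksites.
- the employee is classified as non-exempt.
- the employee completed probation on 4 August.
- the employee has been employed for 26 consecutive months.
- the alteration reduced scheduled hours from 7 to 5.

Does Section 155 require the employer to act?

Yes — required.

(a) fixed location — not met.
(i) hours reduced — met.
(A) tenure ≥ 6 mo. — met.
(B) not employee-requested — not satisfied.
(ii): T OR F → true.
(A) no CBA — met.
(B) schedule shift > 6h — not satisfied.
(iii) = T OR F = true.
So (b) is satisfied (T AND T AND T).
(1): F OR T → true.
(a) not (past probation) — fails.
(i) non-exempt — holds.
(ii) no recent notice — met.
(b): T AND T → true.
(2): F OR T → true.
So Overall is satisfied (T AND T).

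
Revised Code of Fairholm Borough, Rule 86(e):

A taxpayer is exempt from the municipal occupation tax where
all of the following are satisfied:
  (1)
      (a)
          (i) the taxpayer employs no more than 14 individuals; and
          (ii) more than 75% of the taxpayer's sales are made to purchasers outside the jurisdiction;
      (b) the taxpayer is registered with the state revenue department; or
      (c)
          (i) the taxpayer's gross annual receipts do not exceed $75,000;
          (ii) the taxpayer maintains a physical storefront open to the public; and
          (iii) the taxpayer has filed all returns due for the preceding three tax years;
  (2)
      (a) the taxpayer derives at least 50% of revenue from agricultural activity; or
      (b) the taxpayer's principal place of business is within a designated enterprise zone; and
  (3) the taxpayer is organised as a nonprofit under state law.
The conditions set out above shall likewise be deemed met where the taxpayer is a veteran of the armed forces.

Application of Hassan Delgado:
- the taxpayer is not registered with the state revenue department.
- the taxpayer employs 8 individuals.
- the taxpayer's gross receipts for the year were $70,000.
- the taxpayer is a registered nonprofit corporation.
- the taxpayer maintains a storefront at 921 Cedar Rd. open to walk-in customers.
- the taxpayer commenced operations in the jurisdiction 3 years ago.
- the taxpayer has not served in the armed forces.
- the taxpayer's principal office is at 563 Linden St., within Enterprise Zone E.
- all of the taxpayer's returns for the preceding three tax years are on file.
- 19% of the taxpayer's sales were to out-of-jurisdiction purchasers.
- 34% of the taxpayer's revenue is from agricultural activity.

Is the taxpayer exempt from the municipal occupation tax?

Yes — exempt.

(i) ≤ 14 employees — holds.
(ii) >75% out-of-jur. sales — not met.
(a): T AND F → false.
(b) state-registered — fails.
(i) receipts ≤ $75,000 — satisfied.
(ii) has storefront — holds.
(iii) returns current — met.
So (c) is satisfied (T AND T AND T).
(1): F OR F OR T → true.
(a) ≥50% agricultural — not satisfied.
(b) in enterprise zone — met.
(2) = F OR T = true.
(3) nonprofit — holds.
So Overall is satisfied (T AND T AND T).
Exception (veteran) — not satisfied.
Result: main true OR exception false → true.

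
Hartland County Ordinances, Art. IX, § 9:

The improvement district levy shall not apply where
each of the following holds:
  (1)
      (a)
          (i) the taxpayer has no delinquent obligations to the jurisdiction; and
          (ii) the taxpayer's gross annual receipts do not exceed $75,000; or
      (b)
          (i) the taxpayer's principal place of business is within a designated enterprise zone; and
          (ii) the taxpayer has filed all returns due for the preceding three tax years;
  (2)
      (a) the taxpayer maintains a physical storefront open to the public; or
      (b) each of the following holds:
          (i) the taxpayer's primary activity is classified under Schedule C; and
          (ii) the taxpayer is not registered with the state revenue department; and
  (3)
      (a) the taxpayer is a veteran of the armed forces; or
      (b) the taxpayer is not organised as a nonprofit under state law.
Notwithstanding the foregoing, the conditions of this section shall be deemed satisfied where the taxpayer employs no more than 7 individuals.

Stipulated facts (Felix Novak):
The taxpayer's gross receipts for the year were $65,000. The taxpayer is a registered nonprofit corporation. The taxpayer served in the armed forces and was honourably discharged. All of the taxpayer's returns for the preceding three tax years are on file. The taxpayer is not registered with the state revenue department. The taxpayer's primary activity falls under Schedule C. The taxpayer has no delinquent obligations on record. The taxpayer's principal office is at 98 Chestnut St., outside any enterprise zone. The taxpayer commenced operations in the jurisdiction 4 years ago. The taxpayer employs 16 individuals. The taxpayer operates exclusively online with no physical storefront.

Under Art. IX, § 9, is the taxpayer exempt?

(i) no delinquency — holds.
(ii) receipts ≤ $75,000 — met.
(a) = T AND T = true.
(i) in enterprise zone — not met.
(ii) returns current — holds.
(b): F AND T → false.
(1): T OR F → true.
(a) has storefront — not satisfied.
(i) Schedule C activity — satisfied.
(ii) not (state-registered) — met.
(b) = T AND T = true.
(2): F OR T → true.
(a) veteran — holds.
(b) not (nonprofit) — not satisfied.
(3) = T OR F = true.
Overall: T AND T AND T → true.
Exception (≤ 7 employees) — not satisfied.
Result: main true OR exception false → true.

Yes — exempt.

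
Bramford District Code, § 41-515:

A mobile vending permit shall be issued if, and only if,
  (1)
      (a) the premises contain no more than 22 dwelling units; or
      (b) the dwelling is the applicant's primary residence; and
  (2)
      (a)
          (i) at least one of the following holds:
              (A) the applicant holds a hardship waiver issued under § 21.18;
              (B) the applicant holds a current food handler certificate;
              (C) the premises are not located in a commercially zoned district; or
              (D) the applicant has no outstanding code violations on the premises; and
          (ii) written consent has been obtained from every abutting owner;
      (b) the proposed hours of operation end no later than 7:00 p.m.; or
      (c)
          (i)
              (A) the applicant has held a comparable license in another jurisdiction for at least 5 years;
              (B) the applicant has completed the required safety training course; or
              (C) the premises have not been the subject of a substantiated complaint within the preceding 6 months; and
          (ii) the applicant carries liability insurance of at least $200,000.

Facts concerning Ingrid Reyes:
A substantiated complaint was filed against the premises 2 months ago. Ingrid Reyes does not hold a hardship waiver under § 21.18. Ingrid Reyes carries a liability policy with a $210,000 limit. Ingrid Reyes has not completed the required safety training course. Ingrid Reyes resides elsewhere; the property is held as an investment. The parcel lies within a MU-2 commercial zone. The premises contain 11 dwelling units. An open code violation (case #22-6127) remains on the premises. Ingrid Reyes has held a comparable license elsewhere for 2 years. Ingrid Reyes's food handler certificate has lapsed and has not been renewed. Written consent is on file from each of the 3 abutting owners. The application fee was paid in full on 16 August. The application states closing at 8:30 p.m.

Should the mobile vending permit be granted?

No — denied.

(a) ≤ 22 units — met.
(b) primary residence — fails.
(1): T OR F → true.
(A) hardship waiver — not satisfied.
(B) food handler cert. — fails.
(C) not (commercially zoned) — fails.
(D) no code violations — fails.
(i) = F OR F OR F OR F = false.
(ii) all abutters consent — met.
(a) = F AND T = false.
(b) closes by 7 p.m. — not met.
(A) prior license ≥ 5 yr — not satisfied.
(B) safety training — not met.
(C) no complaint in 6 mo. — not satisfied.
So (i) is not satisfied (F OR F OR F).
(ii) insurance ≥ $200,000 — holds.
So (c) is not satisfied (F AND T).
(2): F OR F OR F → false.
Overall = T AND F = false.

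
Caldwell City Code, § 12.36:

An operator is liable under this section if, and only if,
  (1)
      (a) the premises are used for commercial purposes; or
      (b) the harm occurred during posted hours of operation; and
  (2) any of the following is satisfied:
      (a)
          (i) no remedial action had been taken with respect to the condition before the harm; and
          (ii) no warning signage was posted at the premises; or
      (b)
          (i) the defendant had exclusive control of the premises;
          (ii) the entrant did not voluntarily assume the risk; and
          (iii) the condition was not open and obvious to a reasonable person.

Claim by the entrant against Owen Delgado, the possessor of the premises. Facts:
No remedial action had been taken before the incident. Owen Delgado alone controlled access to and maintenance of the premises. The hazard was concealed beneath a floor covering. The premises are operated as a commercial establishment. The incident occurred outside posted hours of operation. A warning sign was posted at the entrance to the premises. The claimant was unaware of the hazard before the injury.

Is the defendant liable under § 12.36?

Yes — liable.

(a) commercial use — met.
(b) during posted hours — not satisfied.
So (1) is satisfied (T OR F).
(i) no remedial action — satisfied.
(ii) no signage posted — not satisfied.
(a): T AND F → false.
(i) exclusive control — holds.
(ii) no assumed risk — satisfied.
(iii) not open/obvious — satisfied.
(b): T AND T AND T → true.
So (2) is satisfied (F OR T).
Overall = T AND T = true.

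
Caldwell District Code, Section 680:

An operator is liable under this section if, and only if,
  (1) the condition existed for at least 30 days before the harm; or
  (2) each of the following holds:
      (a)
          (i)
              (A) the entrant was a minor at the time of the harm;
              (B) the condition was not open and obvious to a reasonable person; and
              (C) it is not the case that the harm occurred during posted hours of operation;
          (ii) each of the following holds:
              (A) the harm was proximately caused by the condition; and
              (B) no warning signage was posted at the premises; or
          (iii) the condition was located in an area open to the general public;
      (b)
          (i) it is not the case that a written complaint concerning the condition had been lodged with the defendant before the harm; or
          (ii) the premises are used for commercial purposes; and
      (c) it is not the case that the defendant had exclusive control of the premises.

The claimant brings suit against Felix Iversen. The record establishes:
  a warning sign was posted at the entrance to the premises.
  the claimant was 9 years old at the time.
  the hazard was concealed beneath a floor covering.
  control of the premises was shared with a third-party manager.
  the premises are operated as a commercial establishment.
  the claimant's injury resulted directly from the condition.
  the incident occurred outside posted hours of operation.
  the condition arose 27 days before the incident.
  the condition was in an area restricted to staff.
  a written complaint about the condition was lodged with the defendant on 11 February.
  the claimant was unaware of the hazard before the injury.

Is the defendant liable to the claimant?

(1) condition ≥30 days old — fails.
(A) entrant a minor — holds.
(B) not open/obvious — met.
(C) not (during posted hours) — holds.
So (i) is satisfied (T AND T AND T).
(A) proximate cause — holds.
(B) no signage posted — not met.
(ii): T AND F → false.
(iii) public area — not met.
(a) = T OR F OR F = true.
(i) not (complaint lodged) — not met.
(ii) commercial use — holds.
So (b) is satisfied (F OR T).
(c) not (exclusive control) — holds.
(2): T AND T AND T → true.
Overall = F OR T = true.

Yes — liable.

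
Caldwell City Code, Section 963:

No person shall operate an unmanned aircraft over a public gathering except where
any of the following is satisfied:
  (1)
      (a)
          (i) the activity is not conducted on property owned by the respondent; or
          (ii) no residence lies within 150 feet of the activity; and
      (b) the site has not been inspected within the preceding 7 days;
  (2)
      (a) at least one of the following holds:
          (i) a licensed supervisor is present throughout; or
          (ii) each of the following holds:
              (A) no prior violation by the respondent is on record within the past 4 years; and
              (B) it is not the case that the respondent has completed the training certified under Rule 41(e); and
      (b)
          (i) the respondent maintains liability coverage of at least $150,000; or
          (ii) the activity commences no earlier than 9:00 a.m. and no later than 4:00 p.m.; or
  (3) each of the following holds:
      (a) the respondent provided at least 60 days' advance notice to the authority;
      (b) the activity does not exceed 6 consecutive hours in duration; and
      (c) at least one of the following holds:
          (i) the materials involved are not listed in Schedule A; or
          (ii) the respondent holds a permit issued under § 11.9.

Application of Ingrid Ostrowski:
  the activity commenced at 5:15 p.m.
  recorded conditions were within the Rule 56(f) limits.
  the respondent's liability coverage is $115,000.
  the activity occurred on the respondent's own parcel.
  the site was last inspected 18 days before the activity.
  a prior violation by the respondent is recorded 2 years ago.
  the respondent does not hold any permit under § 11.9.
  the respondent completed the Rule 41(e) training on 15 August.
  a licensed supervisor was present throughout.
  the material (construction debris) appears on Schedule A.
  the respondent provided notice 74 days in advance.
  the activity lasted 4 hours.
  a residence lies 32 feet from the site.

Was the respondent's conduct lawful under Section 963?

(i) not (own property) — not met.
(ii) no residence in 150 ft — not satisfied.
So (a) is not satisfied (F OR F).
(b) not (site inspected) — met.
So (1) is not satisfied (F AND T).
(i) supervisor present — satisfied.
(A) no prior violation — fails.
(B) not (training certified) — not met.
(ii): F AND F → false.
(a): T OR F → true.
(i) coverage ≥ $150,000 — not met.
(ii) start within hours — not satisfied.
(b): F OR F → false.
(2): T AND F → false.
(a) ≥60 days' notice — satisfied.
(b) ≤ 6 hrs duration — holds.
(i) not (Schedule A material) — not satisfied.
(ii) holds permit — not met.
So (c) is not satisfied (F OR F).
(3) = T AND T AND F = false.
Overall: F OR F OR F → false.

No — unlawful.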